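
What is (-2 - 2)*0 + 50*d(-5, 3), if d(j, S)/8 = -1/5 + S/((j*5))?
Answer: -128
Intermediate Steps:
d(j, S) = -8/5 + 8*S/(5*j) (d(j, S) = 8*(-1/5 + S/((j*5))) = 8*(-1*1/5 + S/((5*j))) = 8*(-1/5 + S*(1/(5*j))) = 8*(-1/5 + S/(5*j)) = -8/5 + 8*S/(5*j))
(-2 - 2)*0 + 50*d(-5, 3) = (-2 - 2)*0 + 50*((8/5)*(3 - 1*(-5))/(-5)) = -4*0 + 50*((8/5)*(-1/5)*(3 + 5)) = 0 + 50*((8/5)*(-1/5)*8) = 0 + 50*(-64/25) = 0 - 128 = -128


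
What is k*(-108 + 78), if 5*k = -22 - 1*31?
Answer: 318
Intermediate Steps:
k = -53/5 (k = (-22 - 1*31)/5 = (-22 - 31)/5 = (⅕)*(-53) = -53/5 ≈ -10.600)
k*(-108 + 78) = -53*(-108 + 78)/5 = -53/5*(-30) = 318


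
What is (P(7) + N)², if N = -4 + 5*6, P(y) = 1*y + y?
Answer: 1600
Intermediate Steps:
P(y) = 2*y (P(y) = y + y = 2*y)
N = 26 (N = -4 + 30 = 26)
(P(7) + N)² = (2*7 + 26)² = (14 + 26)² = 40² = 1600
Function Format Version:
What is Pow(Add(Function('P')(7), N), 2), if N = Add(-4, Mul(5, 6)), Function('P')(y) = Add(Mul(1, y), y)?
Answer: 1600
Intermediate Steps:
Function('P')(y) = Mul(2, y) (Function('P')(y) = Add(y, y) = Mul(2, y))
N = 26 (N = Add(-4, 30) = 26)
Pow(Add(Function('P')(7), N), 2) = Pow(Add(Mul(2, 7), 26), 2) = Pow(Add(14, 26), 2) = Pow(40, 2) = 1600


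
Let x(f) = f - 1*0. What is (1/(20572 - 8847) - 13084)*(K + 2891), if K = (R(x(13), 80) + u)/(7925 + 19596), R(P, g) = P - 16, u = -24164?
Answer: -938621285122812/24821825 ≈ -3.7814e+7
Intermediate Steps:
x(f) = f (x(f) = f + 0 = f)
R(P, g) = -16 + P
K = -1859/2117 (K = ((-16 + 13) - 24164)/(7925 + 19596) = (-3 - 24164)/27521 = -24167*1/27521 = -1859/2117 ≈ -0.87813)
(1/(20572 - 8847) - 13084)*(K + 2891) = (1/(20572 - 8847) - 13084)*(-1859/2117 + 2891) = (1/11725 - 13084)*(6118388/2117) = -153409899/11725*6118388/2117 = -938621285122812/24821825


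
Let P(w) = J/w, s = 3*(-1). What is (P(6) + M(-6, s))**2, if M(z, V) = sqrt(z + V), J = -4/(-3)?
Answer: -725/81 + 4*I/3 ≈ -8.9506 + 1.3333*I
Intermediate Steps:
J = 4/3 (J = -4*(-1/3) = 4/3 ≈ 1.3333)
s = -3
M(z, V) = sqrt(V + z)
P(w) = 4/(3*w)
(P(6) + M(-6, s))**2 = ((4/3)/6 + sqrt(-3 - 6))**2 = ((4/3)*(1/6) + sqrt(-9))**2 = (2/9 + 3*I)**2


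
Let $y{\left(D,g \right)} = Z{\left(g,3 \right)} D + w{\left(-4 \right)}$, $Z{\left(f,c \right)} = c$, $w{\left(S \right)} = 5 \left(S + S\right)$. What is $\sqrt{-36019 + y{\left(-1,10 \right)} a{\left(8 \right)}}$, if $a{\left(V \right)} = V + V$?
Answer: $i \sqrt{36707} \approx 191.59 i$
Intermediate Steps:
$w{\left(S \right)} = 10 S$ ($w{\left(S \right)} = 5 \cdot 2 S = 10 S$)
$y{\left(D,g \right)} = -40 + 3 D$ ($y{\left(D,g \right)} = 3 D + 10 \left(-4\right) = 3 D - 40 = -40 + 3 D$)
$a{\left(V \right)} = 2 V$
$\sqrt{-36019 + y{\left(-1,10 \right)} a{\left(8 \right)}} = \sqrt{-36019 + \left(-40 + 3 \left(-1\right)\right) 2 \cdot 8} = \sqrt{-36019 + \left(-40 - 3\right) 16} = \sqrt{-36019 - 688} = \sqrt{-36707} = i \sqrt{36707}$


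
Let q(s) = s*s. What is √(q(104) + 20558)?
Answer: 3*√3486 ≈ 177.13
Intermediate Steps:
q(s) = s²
√(q(104) + 20558) = √(104² + 20558) = √(10816 + 20558) = √31374 = 3*√3486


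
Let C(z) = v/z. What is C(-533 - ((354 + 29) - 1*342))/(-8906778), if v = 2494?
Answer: 1247/2556245286 ≈ 4.8782e-7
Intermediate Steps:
C(z) = 2494/z
C(-533 - ((354 + 29) - 1*342))/(-8906778) = (2494/(-533 - ((354 + 29) - 1*342)))/(-8906778) = (2494/(-533 - (383 - 342)))*(-1/8906778) = (2494/(-533 - 1*41))*(-1/8906778) = (2494/(-533 - 41))*(-1/8906778) = (2494/(-574))*(-1/8906778) = (2494*(-1/574))*(-1/8906778) = -1247/287*(-1/8906778) = 1247/2556245286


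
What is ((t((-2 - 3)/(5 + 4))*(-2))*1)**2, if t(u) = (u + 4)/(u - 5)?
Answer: 961/625 ≈ 1.5376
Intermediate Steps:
t(u) = (4 + u)/(-5 + u)
((t((-2 - 3)/(5 + 4))*(-2))*1)**2 = ((((4 + (-2 - 3)/(5 + 4))/(-5 + (-2 - 3)/(5 + 4)))*(-2))*1)**2 = ((((4 - 5/9)/(-5 - 5/9))*(-2))*1)**2 = ((((31/9)/(-50/9))*(-2))*1)**2 = ((-9/50*31/9*(-2))*1)**2 = (-31/50*(-2)*1)**2 = ((31/25)*1)**2 = (31/25)**2 = 961/625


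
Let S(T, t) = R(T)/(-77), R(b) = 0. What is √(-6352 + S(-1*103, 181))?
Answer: 4*I*√397 ≈ 79.699*I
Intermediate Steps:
S(T, t) = 0 (S(T, t) = 0/(-77) = 0*(-1/77) = 0)
√(-6352 + S(-1*103, 181)) = √(-6352 + 0) = √(-6352) = 4*I*√397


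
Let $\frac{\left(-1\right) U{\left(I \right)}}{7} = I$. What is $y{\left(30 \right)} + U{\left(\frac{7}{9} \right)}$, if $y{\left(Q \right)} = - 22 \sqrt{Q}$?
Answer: $- \frac{49}{9} - 22 \sqrt{30} \approx -125.94$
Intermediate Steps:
$U{\left(I \right)} = - 7 I$
$y{\left(30 \right)} + U{\left(\frac{7}{9} \right)} = - 22 \sqrt{30} - 7 \cdot \frac{7}{9} = - 22 \sqrt{30} - 7 \cdot 7 \cdot \frac{1}{9} = - 22 \sqrt{30} - \frac{49}{9} = - \frac{49}{9} - 22 \sqrt{30}$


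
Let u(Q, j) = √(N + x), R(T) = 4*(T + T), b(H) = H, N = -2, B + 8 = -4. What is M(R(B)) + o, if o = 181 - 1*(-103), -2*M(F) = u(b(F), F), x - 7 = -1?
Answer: 283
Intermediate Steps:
B = -12 (B = -8 - 4 = -12)
x = 6 (x = 7 - 1 = 6)
R(T) = 8*T (R(T) = 4*(2*T) = 8*T)
u(Q, j) = 2 (u(Q, j) = √(-2 + 6) = √4 = 2)
M(F) = -1 (M(F) = -½*2 = -1)
o = 284 (o = 181 + 103 = 284)
M(R(B)) + o = -1 + 284 = 283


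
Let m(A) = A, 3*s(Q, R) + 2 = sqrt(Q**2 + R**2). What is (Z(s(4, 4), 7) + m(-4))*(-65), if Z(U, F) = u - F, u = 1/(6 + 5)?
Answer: 7800/11 ≈ 709.09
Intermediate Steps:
s(Q, R) = -2/3 + sqrt(Q**2 + R**2)/3
u = 1/11 ≈ 0.090909
Z(U, F) = 1/11 - F
(Z(s(4, 4), 7) + m(-4))*(-65) = ((1/11 - 1*7) - 4)*(-65) = ((1/11 - 7) - 4)*(-65) = (-76/11 - 4)*(-65) = -120/11*(-65) = 7800/11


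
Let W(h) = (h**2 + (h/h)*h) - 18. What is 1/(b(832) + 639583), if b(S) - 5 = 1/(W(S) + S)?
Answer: 693870/443790925561 ≈ 1.5635e-6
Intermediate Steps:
W(h) = -18 + h + h**2 (W(h) = (h**2 + 1*h) - 18 = (h**2 + h) - 18 = (h + h**2) - 18 = -18 + h + h**2)
b(S) = 5 + 1/(-18 + S**2 + 2*S) (b(S) = 5 + 1/((-18 + S + S**2) + S) = 5 + 1/(-18 + S**2 + 2*S))
1/(b(832) + 639583) = 1/((-89 + 5*832**2 + 10*832)/(-18 + 832**2 + 2*832) + 639583) = 1/((-89 + 5*692224 + 8320)/(-18 + 692224 + 1664) + 639583) = 1/((-89 + 3461120 + 8320)/693870 + 639583) = 1/((1/693870)*3469351 + 639583) = 1/(3469351/693870 + 639583) = 1/(443790925561/693870) = 693870/443790925561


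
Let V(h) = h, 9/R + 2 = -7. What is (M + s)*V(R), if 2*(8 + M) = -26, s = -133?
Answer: 154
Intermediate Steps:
R = -1 (R = 9/(-2 - 7) = 9/(-9) = 9*(-⅑) = -1)
M = -21 (M = -8 + (½)*(-26) = -8 - 13 = -21)
(M + s)*V(R) = (-21 - 133)*(-1) = -154*(-1) = 154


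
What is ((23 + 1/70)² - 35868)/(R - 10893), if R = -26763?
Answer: 57719293/61504800 ≈ 0.93845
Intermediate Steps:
((23 + 1/70)² - 35868)/(R - 10893) = ((23 + 1/70)² - 35868)/(-26763 - 10893) = ((23 + 1/70)² - 35868)/(-37656) = ((1611/70)² - 35868)*(-1/37656) = (2595321/4900 - 35868)*(-1/37656) = -173157879/4900*(-1/37656) = 57719293/61504800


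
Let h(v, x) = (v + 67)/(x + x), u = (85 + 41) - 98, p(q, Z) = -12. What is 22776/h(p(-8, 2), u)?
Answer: 1275456/55 ≈ 23190.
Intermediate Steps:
u = 28 (u = 126 - 98 = 28)
h(v, x) = (67 + v)/(2*x) (h(v, x) = (67 + v)/((2*x)) = (67 + v)*(1/(2*x)) = (67 + v)/(2*x))
22776/h(p(-8, 2), u) = 22776/(((½)*(67 - 12)/28)) = 22776/(((½)*(1/28)*55)) = 22776/(55/56) = 22776*(56/55) = 1275456/55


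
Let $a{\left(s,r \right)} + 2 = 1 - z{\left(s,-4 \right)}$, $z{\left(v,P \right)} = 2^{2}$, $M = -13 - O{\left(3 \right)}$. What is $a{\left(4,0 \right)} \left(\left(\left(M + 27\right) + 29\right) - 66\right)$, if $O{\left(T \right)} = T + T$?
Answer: $145$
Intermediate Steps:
$O{\left(T \right)} = 2 T$
$M = -19$ ($M = -13 - 2 \cdot 3 = -13 - 6 = -19$)
$z{\left(v,P \right)} = 4$
$a{\left(s,r \right)} = -5$ ($a{\left(s,r \right)} = -2 + \left(1 - 4\right) = -2 - 3 = -5$)
$a{\left(4,0 \right)} \left(\left(\left(M + 27\right) + 29\right) - 66\right) = - 5 \left(\left(\left(-19 + 27\right) + 29\right) - 66\right) = - 5 \left(\left(8 + 29\right) - 66\right) = - 5 \left(37 - 66\right) = \left(-5\right) \left(-29\right) = 145$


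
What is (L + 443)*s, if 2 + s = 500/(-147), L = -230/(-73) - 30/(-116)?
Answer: -750368509/311199 ≈ -2411.2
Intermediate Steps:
L = 14435/4234 (L = -230*(-1/73) - 30*(-1/116) = 230/73 + 15/58 = 14435/4234 ≈ 3.4093)
s = -794/147 (s = -2 + 500/(-147) = -2 + 500*(-1/147) = -2 - 500/147 = -794/147 ≈ -5.4014)
(L + 443)*s = (14435/4234 + 443)*(-794/147) = (1890097/4234)*(-794/147) = -750368509/311199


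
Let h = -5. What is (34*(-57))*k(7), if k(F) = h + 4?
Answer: 1938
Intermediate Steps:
k(F) = -1 (k(F) = -5 + 4 = -1)
(34*(-57))*k(7) = (34*(-57))*(-1) = -1938*(-1) = 1938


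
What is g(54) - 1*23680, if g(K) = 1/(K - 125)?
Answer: -1681281/71 ≈ -23680.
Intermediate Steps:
g(K) = 1/(-125 + K)
g(54) - 1*23680 = 1/(-125 + 54) - 1*23680 = 1/(-71) - 23680 = -1/71 - 23680 = -1681281/71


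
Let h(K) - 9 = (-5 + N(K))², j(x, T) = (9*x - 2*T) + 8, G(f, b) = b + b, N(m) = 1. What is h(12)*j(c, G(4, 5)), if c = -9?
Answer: -2325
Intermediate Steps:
G(f, b) = 2*b
j(x, T) = 8 - 2*T + 9*x (j(x, T) = (-2*T + 9*x) + 8 = 8 - 2*T + 9*x)
h(K) = 25 (h(K) = 9 + (-5 + 1)² = 9 + (-4)² = 9 + 16 = 25)
h(12)*j(c, G(4, 5)) = 25*(8 - 4*5 + 9*(-9)) = 25*(8 - 2*10 - 81) = 25*(8 - 20 - 81) = 25*(-93) = -2325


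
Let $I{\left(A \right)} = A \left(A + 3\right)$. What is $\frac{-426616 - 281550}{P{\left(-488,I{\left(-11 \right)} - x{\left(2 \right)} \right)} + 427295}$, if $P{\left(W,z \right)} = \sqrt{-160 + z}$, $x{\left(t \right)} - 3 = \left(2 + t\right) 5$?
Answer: $- \frac{30259579097}{18258101712} + \frac{354083 i \sqrt{95}}{91290508560} \approx -1.6573 + 3.7804 \cdot 10^{-5} i$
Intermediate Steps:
$I{\left(A \right)} = A \left(3 + A\right)$
$x{\left(t \right)} = 13 + 5 t$ ($x{\left(t \right)} = 3 + \left(2 + t\right) 5 = 3 + \left(10 + 5 t\right) = 13 + 5 t$)
$\frac{-426616 - 281550}{P{\left(-488,I{\left(-11 \right)} - x{\left(2 \right)} \right)} + 427295} = \frac{-426616 - 281550}{\sqrt{-160 - \left(13 + 10 + 11 \left(3 - 11\right)\right)} + 427295} = - \frac{708166}{\sqrt{-160 - -65} + 427295} = - \frac{708166}{\sqrt{-160 + \left(88 - 23\right)} + 427295} = - \frac{708166}{\sqrt{-160 + 65} + 427295} = - \frac{708166}{\sqrt{-95} + 427295} = - \frac{708166}{i \sqrt{95} + 427295} = - \frac{708166}{427295 + i \sqrt{95}}$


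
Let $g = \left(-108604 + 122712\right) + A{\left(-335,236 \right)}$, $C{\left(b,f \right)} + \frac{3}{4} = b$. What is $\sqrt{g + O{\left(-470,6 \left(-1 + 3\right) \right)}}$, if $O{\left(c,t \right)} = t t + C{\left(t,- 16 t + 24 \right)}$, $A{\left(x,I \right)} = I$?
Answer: $\frac{\sqrt{57997}}{2} \approx 120.41$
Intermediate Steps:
$C{\left(b,f \right)} = - \frac{3}{4} + b$
$O{\left(c,t \right)} = - \frac{3}{4} + t + t^{2}$ ($O{\left(c,t \right)} = t t + \left(- \frac{3}{4} + t\right) = t^{2} + \left(- \frac{3}{4} + t\right) = - \frac{3}{4} + t + t^{2}$)
$g = 14344$ ($g = \left(-108604 + 122712\right) + 236 = 14108 + 236 = 14344$)
$\sqrt{g + O{\left(-470,6 \left(-1 + 3\right) \right)}} = \sqrt{14344 + \left(- \frac{3}{4} + 6 \left(-1 + 3\right) + \left(6 \left(-1 + 3\right)\right)^{2}\right)} = \sqrt{14344 + \left(- \frac{3}{4} + 6 \cdot 2 + \left(6 \cdot 2\right)^{2}\right)} = \sqrt{14344 + \left(- \frac{3}{4} + 12 + 12^{2}\right)} = \sqrt{14344 + \left(- \frac{3}{4} + 12 + 144\right)} = \sqrt{14344 + \frac{621}{4}} = \sqrt{\frac{57997}{4}} = \frac{\sqrt{57997}}{2}$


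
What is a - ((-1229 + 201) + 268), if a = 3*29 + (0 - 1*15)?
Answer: 832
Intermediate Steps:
a = 72 (a = 87 + (0 - 15) = 87 - 15 = 72)
a - ((-1229 + 201) + 268) = 72 - ((-1229 + 201) + 268) = 72 - (-1028 + 268) = 72 - 1*(-760) = 72 + 760 = 832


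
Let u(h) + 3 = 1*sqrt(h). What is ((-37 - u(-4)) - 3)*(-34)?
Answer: 1258 + 68*I ≈ 1258.0 + 68.0*I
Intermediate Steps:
u(h) = -3 + sqrt(h) (u(h) = -3 + 1*sqrt(h) = -3 + sqrt(h))
((-37 - u(-4)) - 3)*(-34) = ((-37 - (-3 + sqrt(-4))) - 3)*(-34) = ((-37 - (-3 + 2*I)) - 3)*(-34) = ((-37 + (3 - 2*I)) - 3)*(-34) = ((-34 - 2*I) - 3)*(-34) = (-37 - 2*I)*(-34) = 1258 + 68*I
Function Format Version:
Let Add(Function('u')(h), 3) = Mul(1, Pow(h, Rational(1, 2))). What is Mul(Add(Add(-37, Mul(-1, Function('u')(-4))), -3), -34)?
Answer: Add(1258, Mul(68, I)) ≈ Add(1258.0, Mul(68.000, I))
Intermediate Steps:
Function('u')(h) = Add(-3, Pow(h, Rational(1, 2))) (Function('u')(h) = Add(-3, Mul(1, Pow(h, Rational(1, 2)))) = Add(-3, Pow(h, Rational(1, 2))))
Mul(Add(Add(-37, Mul(-1, Function('u')(-4))), -3), -34) = Mul(Add(Add(-37, Mul(-1, Add(-3, Pow(-4, Rational(1, 2))))), -3), -34) = Mul(Add(Add(-37, Mul(-1, Add(-3, Mul(2, I)))), -3), -34) = Mul(Add(Add(-37, Add(3, Mul(-2, I))), -3), -34) = Mul(Add(Add(-34, Mul(-2, I)), -3), -34) = Mul(Add(-37, Mul(-2, I)), -34) = Add(1258, Mul(68, I))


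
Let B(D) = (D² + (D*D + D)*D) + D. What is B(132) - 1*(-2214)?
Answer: 2337162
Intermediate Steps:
B(D) = D + D² + D*(D + D²) (B(D) = (D² + (D² + D)*D) + D = (D² + (D + D²)*D) + D = (D² + D*(D + D²)) + D = D + D² + D*(D + D²))
B(132) - 1*(-2214) = 132*(1 + 132² + 2*132) - 1*(-2214) = 132*(1 + 17424 + 264) + 2214 = 132*17689 + 2214 = 2334948 + 2214 = 2337162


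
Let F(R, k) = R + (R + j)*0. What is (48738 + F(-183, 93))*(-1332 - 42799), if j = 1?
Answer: -2142780705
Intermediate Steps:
F(R, k) = R (F(R, k) = R + (R + 1)*0 = R + (1 + R)*0 = R + 0 = R)
(48738 + F(-183, 93))*(-1332 - 42799) = (48738 - 183)*(-1332 - 42799) = 48555*(-44131) = -2142780705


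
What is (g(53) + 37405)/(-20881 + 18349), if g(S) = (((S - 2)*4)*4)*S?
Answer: -80653/2532 ≈ -31.853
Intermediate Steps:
g(S) = S*(-32 + 16*S) (g(S) = (((-2 + S)*4)*4)*S = ((-8 + 4*S)*4)*S = (-32 + 16*S)*S = S*(-32 + 16*S))
(g(53) + 37405)/(-20881 + 18349) = (16*53*(-2 + 53) + 37405)/(-20881 + 18349) = (16*53*51 + 37405)/(-2532) = (43248 + 37405)*(-1/2532) = 80653*(-1/2532) = -80653/2532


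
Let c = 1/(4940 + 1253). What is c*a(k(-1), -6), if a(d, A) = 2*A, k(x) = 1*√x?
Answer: -12/6193 ≈ -0.0019377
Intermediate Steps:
k(x) = √x
c = 1/6193 ≈ 0.00016147
c*a(k(-1), -6) = (2*(-6))/6193 = (1/6193)*(-12) = -12/6193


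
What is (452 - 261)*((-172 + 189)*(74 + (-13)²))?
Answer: 789021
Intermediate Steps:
(452 - 261)*((-172 + 189)*(74 + (-13)²)) = 191*(17*(74 + 169)) = 191*(17*243) = 191*4131 = 789021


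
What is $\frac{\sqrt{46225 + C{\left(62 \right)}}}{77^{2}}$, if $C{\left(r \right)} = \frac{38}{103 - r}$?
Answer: $\frac{\sqrt{77705783}}{243089} \approx 0.036263$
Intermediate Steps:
$\frac{\sqrt{46225 + C{\left(62 \right)}}}{77^{2}} = \frac{\sqrt{46225 - \frac{38}{-103 + 62}}}{77^{2}} = \frac{\sqrt{46225 - \frac{38}{-41}}}{5929} = \sqrt{46225 - - \frac{38}{41}} \cdot \frac{1}{5929} = \sqrt{46225 + \frac{38}{41}} \cdot \frac{1}{5929} = \sqrt{\frac{1895263}{41}} \cdot \frac{1}{5929} = \frac{\sqrt{77705783}}{41} \cdot \frac{1}{5929} = \frac{\sqrt{77705783}}{243089}$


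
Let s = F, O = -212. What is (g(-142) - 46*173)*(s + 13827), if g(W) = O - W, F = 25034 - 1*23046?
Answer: -126962820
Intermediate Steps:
F = 1988 (F = 25034 - 23046 = 1988)
s = 1988
g(W) = -212 - W
(g(-142) - 46*173)*(s + 13827) = ((-212 - 1*(-142)) - 46*173)*(1988 + 13827) = ((-212 + 142) - 7958)*15815 = (-70 - 7958)*15815 = -8028*15815 = -126962820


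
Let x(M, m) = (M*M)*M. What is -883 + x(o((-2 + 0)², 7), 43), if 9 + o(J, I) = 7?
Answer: -891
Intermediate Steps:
o(J, I) = -2 (o(J, I) = -9 + 7 = -2)
x(M, m) = M³ (x(M, m) = M²*M = M³)
-883 + x(o((-2 + 0)², 7), 43) = -883 + (-2)³ = -883 - 8 = -891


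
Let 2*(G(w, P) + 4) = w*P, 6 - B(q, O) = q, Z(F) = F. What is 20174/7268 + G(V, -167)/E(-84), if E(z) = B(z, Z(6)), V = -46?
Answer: 1237624/27255 ≈ 45.409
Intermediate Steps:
B(q, O) = 6 - q
E(z) = 6 - z
G(w, P) = -4 + P*w/2 (G(w, P) = -4 + (w*P)/2 = -4 + (P*w)/2 = -4 + P*w/2)
20174/7268 + G(V, -167)/E(-84) = 20174/7268 + (-4 + (½)*(-167)*(-46))/(6 - 1*(-84)) = 20174*(1/7268) + (-4 + 3841)/(6 + 84) = 10087/3634 + 3837/90 = 10087/3634 + 3837*(1/90) = 10087/3634 + 1279/30 = 1237624/27255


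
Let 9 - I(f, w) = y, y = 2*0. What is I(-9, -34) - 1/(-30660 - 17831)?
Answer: 436420/48491 ≈ 9.0000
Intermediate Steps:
y = 0
I(f, w) = 9 (I(f, w) = 9 - 1*0 = 9 + 0 = 9)
I(-9, -34) - 1/(-30660 - 17831) = 9 - 1/(-30660 - 17831) = 9 - 1/(-48491) = 9 - 1*(-1/48491) = 9 + 1/48491 = 436420/48491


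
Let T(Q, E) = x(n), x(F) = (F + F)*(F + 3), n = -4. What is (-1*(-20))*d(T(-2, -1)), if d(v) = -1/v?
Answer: -5/2 ≈ -2.5000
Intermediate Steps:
x(F) = 2*F*(3 + F) (x(F) = (2*F)*(3 + F) = 2*F*(3 + F))
T(Q, E) = 8 (T(Q, E) = 2*(-4)*(3 - 4) = 2*(-4)*(-1) = 8)
(-1*(-20))*d(T(-2, -1)) = (-1*(-20))*(-1/8) = 20*(-1*⅛) = 20*(-⅛) = -5/2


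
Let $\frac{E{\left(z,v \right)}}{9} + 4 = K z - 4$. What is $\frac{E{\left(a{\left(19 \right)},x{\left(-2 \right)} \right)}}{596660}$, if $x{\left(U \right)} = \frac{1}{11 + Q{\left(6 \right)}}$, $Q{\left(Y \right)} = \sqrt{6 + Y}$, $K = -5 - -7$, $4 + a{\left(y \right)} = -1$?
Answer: $- \frac{81}{298330} \approx -0.00027151$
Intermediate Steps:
$a{\left(y \right)} = -5$ ($a{\left(y \right)} = -4 - 1 = -5$)
$K = 2$ ($K = -5 + 7 = 2$)
$x{\left(U \right)} = \frac{1}{11 + 2 \sqrt{3}}$ ($x{\left(U \right)} = \frac{1}{11 + \sqrt{6 + 6}} = \frac{1}{11 + \sqrt{12}} = \frac{1}{11 + 2 \sqrt{3}}$)
$E{\left(z,v \right)} = -72 + 18 z$ ($E{\left(z,v \right)} = -36 + 9 \left(2 z - 4\right) = -36 + 9 \left(-4 + 2 z\right) = -36 + \left(-36 + 18 z\right) = -72 + 18 z$)
$\frac{E{\left(a{\left(19 \right)},x{\left(-2 \right)} \right)}}{596660} = \frac{-72 + 18 \left(-5\right)}{596660} = \left(-72 - 90\right) \frac{1}{596660} = \left(-162\right) \frac{1}{596660} = - \frac{81}{298330}$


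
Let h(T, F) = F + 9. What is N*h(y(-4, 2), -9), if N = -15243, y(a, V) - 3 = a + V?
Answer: 0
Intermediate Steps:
y(a, V) = 3 + V + a (y(a, V) = 3 + (a + V) = 3 + (V + a) = 3 + V + a)
h(T, F) = 9 + F
N*h(y(-4, 2), -9) = -15243*(9 - 9) = -15243*0 = 0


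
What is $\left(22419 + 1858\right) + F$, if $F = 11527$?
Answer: $35804$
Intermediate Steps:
$\left(22419 + 1858\right) + F = \left(22419 + 1858\right) + 11527 = 24277 + 11527 = 35804$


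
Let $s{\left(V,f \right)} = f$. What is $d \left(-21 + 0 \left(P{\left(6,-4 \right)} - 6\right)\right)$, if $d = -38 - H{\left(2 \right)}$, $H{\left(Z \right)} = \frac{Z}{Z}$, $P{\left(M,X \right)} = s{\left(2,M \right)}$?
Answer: $819$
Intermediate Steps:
$P{\left(M,X \right)} = M$
$H{\left(Z \right)} = 1$
$d = -39$ ($d = -38 - 1 = -39$)
$d \left(-21 + 0 \left(P{\left(6,-4 \right)} - 6\right)\right) = - 39 \left(-21 + 0 \left(6 - 6\right)\right) = - 39 \left(-21 + 0 \cdot 0\right) = - 39 \left(-21 + 0\right) = \left(-39\right) \left(-21\right) = 819$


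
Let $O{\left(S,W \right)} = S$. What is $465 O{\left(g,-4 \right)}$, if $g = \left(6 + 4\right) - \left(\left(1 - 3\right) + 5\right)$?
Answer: $3255$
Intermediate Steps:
$g = 7$ ($g = 10 - \left(-2 + 5\right) = 10 - 3 = 7$)
$465 O{\left(g,-4 \right)} = 465 \cdot 7 = 3255$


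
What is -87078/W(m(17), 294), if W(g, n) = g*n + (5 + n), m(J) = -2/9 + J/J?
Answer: -261234/1583 ≈ -165.02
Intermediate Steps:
m(J) = 7/9 (m(J) = -2*⅑ + 1 = -2/9 + 1 = 7/9)
W(g, n) = 5 + n + g*n
-87078/W(m(17), 294) = -87078/(5 + 294 + (7/9)*294) = -87078/(5 + 294 + 686/3) = -87078/1583/3 = -87078*3/1583 = -261234/1583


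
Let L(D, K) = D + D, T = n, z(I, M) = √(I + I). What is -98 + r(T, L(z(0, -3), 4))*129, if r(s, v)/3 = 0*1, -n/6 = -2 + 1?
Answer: -98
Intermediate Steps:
z(I, M) = √2*√I (z(I, M) = √(2*I) = √2*√I)
n = 6 (n = -6*(-2 + 1) = -6*(-1) = 6)
T = 6
L(D, K) = 2*D
r(s, v) = 0 (r(s, v) = 3*(0*1) = 3*0 = 0)
-98 + r(T, L(z(0, -3), 4))*129 = -98 + 0*129 = -98 + 0 = -98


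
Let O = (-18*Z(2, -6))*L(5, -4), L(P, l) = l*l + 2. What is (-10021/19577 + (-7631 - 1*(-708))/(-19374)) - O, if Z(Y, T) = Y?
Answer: 245717933821/379284798 ≈ 647.85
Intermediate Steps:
L(P, l) = 2 + l² (L(P, l) = l² + 2 = 2 + l²)
O = -648 (O = (-18*2)*(2 + (-4)²) = -36*(2 + 16) = -36*18 = -648)
(-10021/19577 + (-7631 - 1*(-708))/(-19374)) - O = (-10021/19577 + (-7631 - 1*(-708))/(-19374)) - 1*(-648) = (-10021*1/19577 + (-7631 + 708)*(-1/19374)) + 648 = (-10021/19577 - 6923*(-1/19374)) + 648 = (-10021/19577 + 6923/19374) + 648 = -58615283/379284798 + 648 = 245717933821/379284798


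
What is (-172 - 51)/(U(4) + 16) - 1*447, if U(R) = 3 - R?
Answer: -6928/15 ≈ -461.87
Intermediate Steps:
(-172 - 51)/(U(4) + 16) - 1*447 = (-172 - 51)/((3 - 1*4) + 16) - 1*447 = -223/((3 - 4) + 16) - 447 = -223/(-1 + 16) - 447 = -223/15 - 447 = -6928/15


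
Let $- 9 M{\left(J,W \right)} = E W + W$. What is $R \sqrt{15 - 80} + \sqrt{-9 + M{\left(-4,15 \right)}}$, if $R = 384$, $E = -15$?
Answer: $\frac{\sqrt{129}}{3} + 384 i \sqrt{65} \approx 3.7859 + 3095.9 i$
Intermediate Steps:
$M{\left(J,W \right)} = \frac{14 W}{9}$ ($M{\left(J,W \right)} = - \frac{- 15 W + W}{9} = - \frac{\left(-14\right) W}{9} = \frac{14 W}{9}$)
$R \sqrt{15 - 80} + \sqrt{-9 + M{\left(-4,15 \right)}} = 384 \sqrt{15 - 80} + \sqrt{-9 + \frac{14}{9} \cdot 15} = 384 \sqrt{-65} + \sqrt{-9 + \frac{70}{3}} = 384 i \sqrt{65} + \sqrt{\frac{43}{3}} = 384 i \sqrt{65} + \frac{\sqrt{129}}{3} = \frac{\sqrt{129}}{3} + 384 i \sqrt{65}$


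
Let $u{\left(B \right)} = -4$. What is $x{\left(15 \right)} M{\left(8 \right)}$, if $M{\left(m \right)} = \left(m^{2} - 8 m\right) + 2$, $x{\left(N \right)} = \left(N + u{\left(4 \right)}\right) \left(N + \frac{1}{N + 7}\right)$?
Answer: $331$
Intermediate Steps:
$x{\left(N \right)} = \left(-4 + N\right) \left(N + \frac{1}{7 + N}\right)$ ($x{\left(N \right)} = \left(N - 4\right) \left(N + \frac{1}{N + 7}\right) = \left(-4 + N\right) \left(N + \frac{1}{7 + N}\right)$)
$M{\left(m \right)} = 2 + m^{2} - 8 m$
$x{\left(15 \right)} M{\left(8 \right)} = \frac{-4 + 15^{3} - 405 + 3 \cdot 15^{2}}{7 + 15} \left(2 + 8^{2} - 64\right) = \frac{-4 + 3375 - 405 + 3 \cdot 225}{22} \left(2 + 64 - 64\right) = \frac{-4 + 3375 - 405 + 675}{22} \cdot 2 = \frac{1}{22} \cdot 3641 \cdot 2 = \frac{331}{2} \cdot 2 = 331$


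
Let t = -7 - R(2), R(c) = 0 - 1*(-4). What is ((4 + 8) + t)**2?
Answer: 1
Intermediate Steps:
R(c) = 4 (R(c) = 0 + 4 = 4)
t = -11 (t = -7 - 1*4 = -7 - 4 = -11)
((4 + 8) + t)**2 = ((4 + 8) - 11)**2 = (12 - 11)**2 = 1**2 = 1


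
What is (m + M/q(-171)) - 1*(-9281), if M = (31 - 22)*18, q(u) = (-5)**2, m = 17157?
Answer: 661112/25 ≈ 26444.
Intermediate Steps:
q(u) = 25
M = 162 (M = 9*18 = 162)
(m + M/q(-171)) - 1*(-9281) = (17157 + 162/25) - 1*(-9281) = (17157 + 162*(1/25)) + 9281 = (17157 + 162/25) + 9281 = 429087/25 + 9281 = 661112/25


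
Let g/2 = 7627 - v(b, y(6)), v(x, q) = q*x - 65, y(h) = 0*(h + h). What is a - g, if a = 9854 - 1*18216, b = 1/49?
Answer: -23746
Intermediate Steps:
y(h) = 0 (y(h) = 0*(2*h) = 0)
b = 1/49 ≈ 0.020408
v(x, q) = -65 + q*x
a = -8362 (a = 9854 - 18216 = -8362)
g = 15384 (g = 2*(7627 - (-65 + 0*(1/49))) = 2*(7627 - (-65 + 0)) = 2*(7627 - 1*(-65)) = 2*(7627 + 65) = 2*7692 = 15384)
a - g = -8362 - 1*15384 = -8362 - 15384 = -23746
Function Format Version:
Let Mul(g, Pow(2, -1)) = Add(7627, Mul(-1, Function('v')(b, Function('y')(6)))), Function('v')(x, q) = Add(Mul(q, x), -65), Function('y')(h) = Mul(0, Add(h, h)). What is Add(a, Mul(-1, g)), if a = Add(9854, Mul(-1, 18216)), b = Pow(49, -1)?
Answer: -23746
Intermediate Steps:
Function('y')(h) = 0 (Function('y')(h) = Mul(0, Mul(2, h)) = 0)
b = Rational(1, 49) ≈ 0.020408
Function('v')(x, q) = Add(-65, Mul(q, x))
a = -8362 (a = Add(9854, -18216) = -8362)
g = 15384 (g = Mul(2, Add(7627, Mul(-1, Add(-65, Mul(0, Rational(1, 49)))))) = Mul(2, Add(7627, Mul(-1, Add(-65, 0)))) = Mul(2, Add(7627, Mul(-1, -65))) = Mul(2, Add(7627, 65)) = Mul(2, 7692) = 15384)
Add(a, Mul(-1, g)) = Add(-8362, Mul(-1, 15384)) = Add(-8362, -15384) = -23746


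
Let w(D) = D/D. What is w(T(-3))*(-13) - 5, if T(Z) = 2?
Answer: -18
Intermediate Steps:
w(D) = 1
w(T(-3))*(-13) - 5 = 1*(-13) - 5 = -13 - 5 = -18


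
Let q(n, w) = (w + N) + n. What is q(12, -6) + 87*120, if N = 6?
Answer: 10452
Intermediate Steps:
q(n, w) = 6 + n + w (q(n, w) = (w + 6) + n = (6 + w) + n = 6 + n + w)
q(12, -6) + 87*120 = (6 + 12 - 6) + 87*120 = 12 + 10440 = 10452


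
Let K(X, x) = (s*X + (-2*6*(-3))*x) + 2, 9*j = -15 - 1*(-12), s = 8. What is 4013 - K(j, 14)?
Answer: 10529/3 ≈ 3509.7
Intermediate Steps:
j = -1/3 (j = (-15 - 1*(-12))/9 = (-15 + 12)/9 = (1/9)*(-3) = -1/3 ≈ -0.33333)
K(X, x) = 2 + 8*X + 36*x (K(X, x) = (8*X + (-2*6*(-3))*x) + 2 = (8*X + (-12*(-3))*x) + 2 = (8*X + 36*x) + 2 = 2 + 8*X + 36*x)
4013 - K(j, 14) = 4013 - (2 + 8*(-1/3) + 36*14) = 4013 - (2 - 8/3 + 504) = 4013 - 1*1510/3 = 4013 - 1510/3 = 10529/3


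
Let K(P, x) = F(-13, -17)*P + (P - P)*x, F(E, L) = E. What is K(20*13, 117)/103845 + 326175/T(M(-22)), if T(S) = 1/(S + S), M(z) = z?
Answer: -298070457976/20769 ≈ -1.4352e+7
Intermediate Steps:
T(S) = 1/(2*S)
K(P, x) = -13*P (K(P, x) = -13*P + (P - P)*x = -13*P + 0*x = -13*P + 0 = -13*P)
K(20*13, 117)/103845 + 326175/T(M(-22)) = -260*13/103845 + 326175/(((½)/(-22))) = -13*260*(1/103845) + 326175/(((½)*(-1/22))) = -3380*1/103845 + 326175/(-1/44) = -676/20769 + 326175*(-44) = -676/20769 - 14351700 = -298070457976/20769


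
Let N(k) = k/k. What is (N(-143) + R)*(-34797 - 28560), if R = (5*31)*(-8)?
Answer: 78499323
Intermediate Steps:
R = -1240 (R = 155*(-8) = -1240)
N(k) = 1
(N(-143) + R)*(-34797 - 28560) = (1 - 1240)*(-34797 - 28560) = -1239*(-63357) = 78499323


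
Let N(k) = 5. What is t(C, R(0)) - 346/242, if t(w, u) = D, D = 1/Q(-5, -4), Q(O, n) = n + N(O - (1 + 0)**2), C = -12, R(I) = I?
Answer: -52/121 ≈ -0.42975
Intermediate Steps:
Q(O, n) = 5 + n (Q(O, n) = n + 5 = 5 + n)
D = 1 (D = 1/(5 - 4) = 1/1 = 1*1 = 1)
t(w, u) = 1
t(C, R(0)) - 346/242 = 1 - 346/242 = 1 - 346*1/242 = 1 - 173/121 = -52/121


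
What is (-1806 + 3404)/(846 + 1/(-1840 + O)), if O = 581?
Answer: 2011882/1065113 ≈ 1.8889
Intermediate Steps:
(-1806 + 3404)/(846 + 1/(-1840 + O)) = (-1806 + 3404)/(846 + 1/(-1840 + 581)) = 1598/(846 + 1/(-1259)) = 1598/(846 - 1/1259) = 1598/(1065113/1259) = 1598*(1259/1065113) = 2011882/1065113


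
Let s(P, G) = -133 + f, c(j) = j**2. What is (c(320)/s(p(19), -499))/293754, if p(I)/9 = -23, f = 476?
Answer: 51200/50378811 ≈ 0.0010163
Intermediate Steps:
p(I) = -207 (p(I) = 9*(-23) = -207)
s(P, G) = 343 (s(P, G) = -133 + 476 = 343)
(c(320)/s(p(19), -499))/293754 = (320**2/343)/293754 = (102400*(1/343))*(1/293754) = (102400/343)*(1/293754) = 51200/50378811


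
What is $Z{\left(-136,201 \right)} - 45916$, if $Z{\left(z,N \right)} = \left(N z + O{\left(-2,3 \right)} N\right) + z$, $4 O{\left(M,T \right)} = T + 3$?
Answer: $- \frac{146173}{2} \approx -73087.0$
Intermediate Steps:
$O{\left(M,T \right)} = \frac{3}{4} + \frac{T}{4}$ ($O{\left(M,T \right)} = \frac{T + 3}{4} = \frac{3 + T}{4} = \frac{3}{4} + \frac{T}{4}$)
$Z{\left(z,N \right)} = z + \frac{3 N}{2} + N z$ ($Z{\left(z,N \right)} = \left(N z + \left(\frac{3}{4} + \frac{1}{4} \cdot 3\right) N\right) + z = \left(N z + \left(\frac{3}{4} + \frac{3}{4}\right) N\right) + z = \left(N z + \frac{3 N}{2}\right) + z = \left(\frac{3 N}{2} + N z\right) + z = z + \frac{3 N}{2} + N z$)
$Z{\left(-136,201 \right)} - 45916 = \left(-136 + \frac{3}{2} \cdot 201 + 201 \left(-136\right)\right) - 45916 = \left(-136 + \frac{603}{2} - 27336\right) - 45916 = - \frac{54341}{2} - 45916 = - \frac{146173}{2}$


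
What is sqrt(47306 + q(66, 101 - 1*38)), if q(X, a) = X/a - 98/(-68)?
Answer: sqrt(24117678354)/714 ≈ 217.51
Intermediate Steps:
q(X, a) = 49/34 + X/a (q(X, a) = X/a - 98*(-1/68) = X/a + 49/34 = 49/34 + X/a)
sqrt(47306 + q(66, 101 - 1*38)) = sqrt(47306 + (49/34 + 66/(101 - 1*38))) = sqrt(47306 + (49/34 + 66/(101 - 38))) = sqrt(47306 + (49/34 + 66/63)) = sqrt(47306 + (49/34 + 66*(1/63))) = sqrt(47306 + (49/34 + 22/21)) = sqrt(47306 + 1777/714) = sqrt(33778261/714) = sqrt(24117678354)/714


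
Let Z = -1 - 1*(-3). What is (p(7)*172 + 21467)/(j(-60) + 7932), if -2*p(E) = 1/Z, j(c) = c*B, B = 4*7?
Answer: 5356/1563 ≈ 3.4267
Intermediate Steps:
B = 28
Z = 2 (Z = -1 + 3 = 2)
j(c) = 28*c (j(c) = c*28 = 28*c)
p(E) = -1/4 (p(E) = -1/2/2 = -1/2*1/2 = -1/4)
(p(7)*172 + 21467)/(j(-60) + 7932) = (-1/4*172 + 21467)/(28*(-60) + 7932) = (-43 + 21467)/(-1680 + 7932) = 21424/6252 = 21424*(1/6252) = 5356/1563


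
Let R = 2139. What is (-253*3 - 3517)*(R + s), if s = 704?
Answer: -12156668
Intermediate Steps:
(-253*3 - 3517)*(R + s) = (-253*3 - 3517)*(2139 + 704) = (-759 - 3517)*2843 = -4276*2843 = -12156668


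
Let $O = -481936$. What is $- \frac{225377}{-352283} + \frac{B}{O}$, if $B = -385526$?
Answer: $\frac{122215772865}{84888929944} \approx 1.4397$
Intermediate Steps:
$- \frac{225377}{-352283} + \frac{B}{O} = - \frac{225377}{-352283} - \frac{385526}{-481936} = \left(-225377\right) \left(- \frac{1}{352283}\right) - - \frac{192763}{240968} = \frac{225377}{352283} + \frac{192763}{240968} = \frac{122215772865}{84888929944}$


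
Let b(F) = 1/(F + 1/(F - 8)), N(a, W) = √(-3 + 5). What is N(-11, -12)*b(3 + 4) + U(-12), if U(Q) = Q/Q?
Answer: 1 + √2/6 ≈ 1.2357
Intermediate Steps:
N(a, W) = √2
U(Q) = 1
b(F) = 1/(F + 1/(-8 + F))
N(-11, -12)*b(3 + 4) + U(-12) = √2*((-8 + (3 + 4))/(1 + (3 + 4)² - 8*(3 + 4))) + 1 = √2*((-8 + 7)/(1 + 7² - 8*7)) + 1 = √2*(-1/(1 + 49 - 56)) + 1 = √2*(-1/(-6)) + 1 = √2*(-⅙*(-1)) + 1 = √2*(⅙) + 1 = √2/6 + 1 = 1 + √2/6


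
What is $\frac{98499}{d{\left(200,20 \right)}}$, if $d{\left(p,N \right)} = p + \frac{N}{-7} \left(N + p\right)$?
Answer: $- \frac{229831}{1000} \approx -229.83$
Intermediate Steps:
$d{\left(p,N \right)} = p - \frac{N \left(N + p\right)}{7}$ ($d{\left(p,N \right)} = p + N \left(- \frac{1}{7}\right) \left(N + p\right) = p + - \frac{N}{7} \left(N + p\right) = p - \frac{N \left(N + p\right)}{7}$)
$\frac{98499}{d{\left(200,20 \right)}} = \frac{98499}{200 - \frac{20^{2}}{7} - \frac{20}{7} \cdot 200} = \frac{98499}{200 - \frac{400}{7} - \frac{4000}{7}} = \frac{98499}{- \frac{3000}{7}} = 98499 \left(- \frac{7}{3000}\right) = - \frac{229831}{1000}$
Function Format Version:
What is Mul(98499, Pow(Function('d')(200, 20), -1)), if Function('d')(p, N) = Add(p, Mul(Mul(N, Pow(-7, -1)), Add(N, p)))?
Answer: Rational(-229831, 1000) ≈ -229.83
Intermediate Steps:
Function('d')(p, N) = Add(p, Mul(Rational(-1, 7), N, Add(N, p))) (Function('d')(p, N) = Add(p, Mul(Mul(N, Rational(-1, 7)), Add(N, p))) = Add(p, Mul(Mul(Rational(-1, 7), N), Add(N, p))) = Add(p, Mul(Rational(-1, 7), N, Add(N, p))))
Mul(98499, Pow(Function('d')(200, 20), -1)) = Mul(98499, Pow(Add(200, Mul(Rational(-1, 7), Pow(20, 2)), Mul(Rational(-1, 7), 20, 200)), -1)) = Mul(98499, Pow(Add(200, Mul(Rational(-1, 7), 400), Rational(-4000, 7)), -1)) = Mul(98499, Pow(Add(200, Rational(-400, 7), Rational(-4000, 7)), -1)) = Mul(98499, Pow(Rational(-3000, 7), -1)) = Mul(98499, Rational(-7, 3000)) = Rational(-229831, 1000)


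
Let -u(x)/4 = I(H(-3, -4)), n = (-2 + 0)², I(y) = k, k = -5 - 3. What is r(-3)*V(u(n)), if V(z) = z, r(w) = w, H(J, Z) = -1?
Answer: -96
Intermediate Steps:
k = -8
I(y) = -8
n = 4 (n = (-2)² = 4)
u(x) = 32 (u(x) = -4*(-8) = 32)
r(-3)*V(u(n)) = -3*32 = -96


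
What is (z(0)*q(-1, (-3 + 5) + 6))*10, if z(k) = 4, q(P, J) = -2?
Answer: -80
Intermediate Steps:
(z(0)*q(-1, (-3 + 5) + 6))*10 = (4*(-2))*10 = -8*10 = -80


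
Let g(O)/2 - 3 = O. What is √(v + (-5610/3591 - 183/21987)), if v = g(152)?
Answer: √5980706191691/139251 ≈ 17.562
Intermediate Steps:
g(O) = 6 + 2*O
v = 310 (v = 6 + 2*152 = 6 + 304 = 310)
√(v + (-5610/3591 - 183/21987)) = √(310 + (-5610/3591 - 183/21987)) = √(310 + (-5610*1/3591 - 183*1/21987)) = √(310 + (-1870/1197 - 61/7329)) = √(310 - 656107/417753) = √(128847323/417753) = √5980706191691/139251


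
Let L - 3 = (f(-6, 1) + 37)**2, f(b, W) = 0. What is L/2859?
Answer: 1372/2859 ≈ 0.47989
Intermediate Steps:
L = 1372 (L = 3 + (0 + 37)**2 = 3 + 37**2 = 3 + 1369 = 1372)
L/2859 = 1372/2859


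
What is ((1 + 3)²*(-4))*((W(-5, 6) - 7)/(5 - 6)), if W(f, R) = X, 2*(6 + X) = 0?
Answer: -832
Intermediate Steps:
X = -6 (X = -6 + (½)*0 = -6 + 0 = -6)
W(f, R) = -6
((1 + 3)²*(-4))*((W(-5, 6) - 7)/(5 - 6)) = ((1 + 3)²*(-4))*((-6 - 7)/(5 - 6)) = (4²*(-4))*(-13/(-1)) = (16*(-4))*(-13*(-1)) = -64*13 = -832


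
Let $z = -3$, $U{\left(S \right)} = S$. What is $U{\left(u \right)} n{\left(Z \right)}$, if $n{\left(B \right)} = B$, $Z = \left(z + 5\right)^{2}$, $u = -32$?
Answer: $-128$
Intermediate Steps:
$Z = 4$ ($Z = \left(-3 + 5\right)^{2} = 2^{2} = 4$)
$U{\left(u \right)} n{\left(Z \right)} = \left(-32\right) 4 = -128$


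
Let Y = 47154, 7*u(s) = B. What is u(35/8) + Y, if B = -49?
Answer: 47147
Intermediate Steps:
u(s) = -7 (u(s) = (⅐)*(-49) = -7)
u(35/8) + Y = -7 + 47154 = 47147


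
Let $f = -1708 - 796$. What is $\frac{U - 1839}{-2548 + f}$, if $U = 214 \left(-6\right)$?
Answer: $\frac{1041}{1684} \approx 0.61817$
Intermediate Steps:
$f = -2504$ ($f = -1708 - 796 = -2504$)
$U = -1284$
$\frac{U - 1839}{-2548 + f} = \frac{-1284 - 1839}{-2548 - 2504} = - \frac{3123}{-5052} = \left(-3123\right) \left(- \frac{1}{5052}\right) = \frac{1041}{1684}$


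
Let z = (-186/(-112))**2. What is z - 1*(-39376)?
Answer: 123491785/3136 ≈ 39379.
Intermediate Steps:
z = 8649/3136 (z = (-186*(-1/112))**2 = (93/56)**2 = 8649/3136 ≈ 2.7580)
z - 1*(-39376) = 8649/3136 - 1*(-39376) = 8649/3136 + 39376 = 123491785/3136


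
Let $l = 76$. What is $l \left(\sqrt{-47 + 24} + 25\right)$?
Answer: $1900 + 76 i \sqrt{23} \approx 1900.0 + 364.48 i$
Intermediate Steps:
$l \left(\sqrt{-47 + 24} + 25\right) = 76 \left(\sqrt{-47 + 24} + 25\right) = 76 \left(\sqrt{-23} + 25\right) = 76 \left(i \sqrt{23} + 25\right) = 76 \left(25 + i \sqrt{23}\right) = 1900 + 76 i \sqrt{23}$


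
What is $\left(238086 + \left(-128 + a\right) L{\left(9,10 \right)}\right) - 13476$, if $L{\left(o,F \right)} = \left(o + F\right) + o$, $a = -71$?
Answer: $219038$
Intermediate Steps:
$L{\left(o,F \right)} = F + 2 o$ ($L{\left(o,F \right)} = \left(F + o\right) + o = F + 2 o$)
$\left(238086 + \left(-128 + a\right) L{\left(9,10 \right)}\right) - 13476 = \left(238086 + \left(-128 - 71\right) \left(10 + 2 \cdot 9\right)\right) - 13476 = \left(238086 - 199 \left(10 + 18\right)\right) - 13476 = \left(238086 - 5572\right) - 13476 = 232514 - 13476 = 219038$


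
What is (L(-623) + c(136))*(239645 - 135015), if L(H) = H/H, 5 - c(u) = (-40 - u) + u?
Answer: 4812980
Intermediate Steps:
c(u) = 45 (c(u) = 5 - ((-40 - u) + u) = 5 - 1*(-40) = 5 + 40 = 45)
L(H) = 1
(L(-623) + c(136))*(239645 - 135015) = (1 + 45)*(239645 - 135015) = 46*104630 = 4812980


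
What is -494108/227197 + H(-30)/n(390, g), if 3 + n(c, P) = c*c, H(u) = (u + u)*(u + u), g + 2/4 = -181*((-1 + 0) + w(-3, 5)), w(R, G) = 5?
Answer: -24778145092/11518660703 ≈ -2.1511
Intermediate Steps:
g = -1449/2 (g = -½ - 181*((-1 + 0) + 5) = -½ - 181*(-1 + 5) = -½ - 181*4 = -½ - 724 = -1449/2 ≈ -724.50)
H(u) = 4*u² (H(u) = (2*u)*(2*u) = 4*u²)
n(c, P) = -3 + c² (n(c, P) = -3 + c*c = -3 + c²)
-494108/227197 + H(-30)/n(390, g) = -494108/227197 + (4*(-30)²)/(-3 + 390²) = -494108*1/227197 + (4*900)/(-3 + 152100) = -494108/227197 + 3600/152097 = -494108/227197 + 3600*(1/152097) = -494108/227197 + 1200/50699 = -24778145092/11518660703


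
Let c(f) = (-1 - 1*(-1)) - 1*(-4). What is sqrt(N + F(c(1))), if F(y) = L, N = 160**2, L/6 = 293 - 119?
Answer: 2*sqrt(6661) ≈ 163.23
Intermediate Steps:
c(f) = 4 (c(f) = (-1 + 1) + 4 = 0 + 4 = 4)
L = 1044 (L = 6*(293 - 119) = 6*174 = 1044)
N = 25600
F(y) = 1044
sqrt(N + F(c(1))) = sqrt(25600 + 1044) = sqrt(26644) = 2*sqrt(6661)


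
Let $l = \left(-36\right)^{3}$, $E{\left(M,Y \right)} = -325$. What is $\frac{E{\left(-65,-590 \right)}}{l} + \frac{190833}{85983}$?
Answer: $\frac{2977149641}{1337207616} \approx 2.2264$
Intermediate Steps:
$l = -46656$
$\frac{E{\left(-65,-590 \right)}}{l} + \frac{190833}{85983} = - \frac{325}{-46656} + \frac{190833}{85983} = \left(-325\right) \left(- \frac{1}{46656}\right) + 190833 \cdot \frac{1}{85983} = \frac{325}{46656} + \frac{63611}{28661} = \frac{2977149641}{1337207616}$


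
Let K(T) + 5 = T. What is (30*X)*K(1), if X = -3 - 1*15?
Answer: 2160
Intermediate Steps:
K(T) = -5 + T
X = -18 (X = -3 - 15 = -18)
(30*X)*K(1) = (30*(-18))*(-5 + 1) = -540*(-4) = 2160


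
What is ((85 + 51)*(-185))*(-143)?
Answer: 3597880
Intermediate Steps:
((85 + 51)*(-185))*(-143) = (136*(-185))*(-143) = -25160*(-143) = 3597880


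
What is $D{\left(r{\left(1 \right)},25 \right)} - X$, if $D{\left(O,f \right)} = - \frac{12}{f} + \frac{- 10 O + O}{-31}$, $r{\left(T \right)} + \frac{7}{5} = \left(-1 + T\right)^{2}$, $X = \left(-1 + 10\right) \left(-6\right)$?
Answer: $\frac{41163}{775} \approx 53.114$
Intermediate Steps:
$X = -54$ ($X = 9 \left(-6\right) = -54$)
$r{\left(T \right)} = - \frac{7}{5} + \left(-1 + T\right)^{2}$
$D{\left(O,f \right)} = - \frac{12}{f} + \frac{9 O}{31}$ ($D{\left(O,f \right)} = - \frac{12}{f} + - 9 O \left(- \frac{1}{31}\right) = - \frac{12}{f} + \frac{9 O}{31}$)
$D{\left(r{\left(1 \right)},25 \right)} - X = \left(- \frac{12}{25} + \frac{9 \left(- \frac{7}{5} + \left(-1 + 1\right)^{2}\right)}{31}\right) - -54 = \left(\left(-12\right) \frac{1}{25} + \frac{9 \left(- \frac{7}{5} + 0^{2}\right)}{31}\right) + 54 = \left(- \frac{12}{25} + \frac{9 \left(- \frac{7}{5} + 0\right)}{31}\right) + 54 = \left(- \frac{12}{25} + \frac{9}{31} \left(- \frac{7}{5}\right)\right) + 54 = \left(- \frac{12}{25} - \frac{63}{155}\right) + 54 = - \frac{687}{775} + 54 = \frac{41163}{775}$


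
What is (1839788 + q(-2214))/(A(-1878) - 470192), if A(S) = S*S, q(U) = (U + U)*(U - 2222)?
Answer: 5370599/764173 ≈ 7.0280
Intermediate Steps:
q(U) = 2*U*(-2222 + U) (q(U) = (2*U)*(-2222 + U) = 2*U*(-2222 + U))
A(S) = S**2
(1839788 + q(-2214))/(A(-1878) - 470192) = (1839788 + 2*(-2214)*(-2222 - 2214))/((-1878)**2 - 470192) = (1839788 + 2*(-2214)*(-4436))/(3526884 - 470192) = (1839788 + 19642608)/3056692 = 21482396*(1/3056692) = 5370599/764173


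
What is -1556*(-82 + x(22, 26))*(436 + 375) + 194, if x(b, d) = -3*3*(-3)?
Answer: 69405574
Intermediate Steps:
x(b, d) = 27 (x(b, d) = -9*(-3) = 27)
-1556*(-82 + x(22, 26))*(436 + 375) + 194 = -1556*(-82 + 27)*(436 + 375) + 194 = -(-85580)*811 + 194 = -1556*(-44605) + 194 = 69405380 + 194 = 69405574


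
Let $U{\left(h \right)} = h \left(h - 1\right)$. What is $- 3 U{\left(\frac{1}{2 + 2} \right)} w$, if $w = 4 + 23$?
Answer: $\frac{243}{16} \approx 15.188$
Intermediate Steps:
$w = 27$
$U{\left(h \right)} = h \left(-1 + h\right)$
$- 3 U{\left(\frac{1}{2 + 2} \right)} w = - 3 \frac{-1 + \frac{1}{2 + 2}}{2 + 2} \cdot 27 = - 3 \frac{-1 + \frac{1}{4}}{4} \cdot 27 = - 3 \cdot \frac{1}{4} \left(- \frac{3}{4}\right) 27 = \left(-3\right) \left(- \frac{3}{16}\right) 27 = \frac{9}{16} \cdot 27 = \frac{243}{16}$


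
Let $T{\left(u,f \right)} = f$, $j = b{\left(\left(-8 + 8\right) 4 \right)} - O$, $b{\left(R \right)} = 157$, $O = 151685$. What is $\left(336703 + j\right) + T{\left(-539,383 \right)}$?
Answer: $185558$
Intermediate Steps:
$j = -151528$ ($j = 157 - 151685 = -151528$)
$\left(336703 + j\right) + T{\left(-539,383 \right)} = \left(336703 - 151528\right) + 383 = 185175 + 383 = 185558$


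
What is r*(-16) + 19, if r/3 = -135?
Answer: 6499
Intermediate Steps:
r = -405 (r = 3*(-135) = -405)
r*(-16) + 19 = -405*(-16) + 19 = 6480 + 19 = 6499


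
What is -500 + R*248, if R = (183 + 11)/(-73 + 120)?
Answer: 24612/47 ≈ 523.66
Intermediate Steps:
R = 194/47 ≈ 4.1277
-500 + R*248 = -500 + (194/47)*248 = -500 + 48112/47 = 24612/47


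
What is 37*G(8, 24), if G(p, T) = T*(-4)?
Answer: -3552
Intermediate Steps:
G(p, T) = -4*T
37*G(8, 24) = 37*(-4*24) = 37*(-96) = -3552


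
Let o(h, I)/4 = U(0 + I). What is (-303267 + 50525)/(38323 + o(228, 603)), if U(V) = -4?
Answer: -252742/38307 ≈ -6.5978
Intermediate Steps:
o(h, I) = -16 (o(h, I) = 4*(-4) = -16)
(-303267 + 50525)/(38323 + o(228, 603)) = (-303267 + 50525)/(38323 - 16) = -252742/38307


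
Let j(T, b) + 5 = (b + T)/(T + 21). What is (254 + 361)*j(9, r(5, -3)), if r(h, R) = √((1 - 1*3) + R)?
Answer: -5781/2 + 41*I*√5/2 ≈ -2890.5 + 45.839*I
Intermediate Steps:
r(h, R) = √(-2 + R) (r(h, R) = √((1 - 3) + R) = √(-2 + R))
j(T, b) = -5 + (T + b)/(21 + T) (j(T, b) = -5 + (b + T)/(T + 21) = -5 + (T + b)/(21 + T))
(254 + 361)*j(9, r(5, -3)) = (254 + 361)*((-105 + √(-2 - 3) - 4*9)/(21 + 9)) = 615*((-105 + √(-5) - 36)/30) = 615*((-105 + I*√5 - 36)/30) = 615*((-141 + I*√5)/30) = 615*(-47/10 + I*√5/30) = -5781/2 + 41*I*√5/2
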